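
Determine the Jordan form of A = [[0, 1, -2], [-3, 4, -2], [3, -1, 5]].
The characteristic polynomial is det(xI - A) = (x - 3)^3, so the eigenvalues are 3 (algebraic multiplicity 3).

For λ = 3: rank(A - 3I) = 1, rank((A - 3I)^2) = 0. The eigenspace has dimension 3 - 1 = 2, so there are 2 Jordan blocks; the rank sequence gives block sizes [2, 1].

Assembling the blocks gives the Jordan form J above.

J = [[3, 1, 0], [0, 3, 0], [0, 0, 3]]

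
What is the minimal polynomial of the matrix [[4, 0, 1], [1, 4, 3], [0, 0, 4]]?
m_A(x) = (x - 4)^3

The characteristic polynomial factors as (x - 4)^3. The minimal polynomial is ∏(x - λ)^{k_λ} where k_λ is the size of the largest Jordan block at λ.

For λ = 4: rank(A - 4I) = 2, and the largest Jordan block has size 3 (the smallest k with rank((A - 4I)^k) = rank((A - 4I)^(k+1))).

So m_A(x) = (x - 4)^3.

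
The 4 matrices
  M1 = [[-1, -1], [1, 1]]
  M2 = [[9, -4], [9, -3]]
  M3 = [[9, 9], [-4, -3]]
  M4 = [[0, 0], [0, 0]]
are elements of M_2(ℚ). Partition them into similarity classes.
3 classes: {M1}, {M2, M3}, {M4}

Characteristic polynomials: χ_{M1} = x^2, χ_{M2} = (x - 3)^2, χ_{M3} = (x - 3)^2, χ_{M4} = x^2.

{M1}: invariant factors x^2.

{M2, M3}: invariant factors (x - 3)^2.

{M4}: invariant factors x, x.

Matrices are similar if and only if their invariant-factor lists agree; the partition into similarity classes is {M1}, {M2, M3}, {M4}.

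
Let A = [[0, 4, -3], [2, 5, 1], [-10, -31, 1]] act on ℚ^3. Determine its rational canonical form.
The invariant factors of A (the non-unit diagonal entries of the Smith normal form of xI - A over ℚ[x]) are (x - 6)(x^2 - 2), each dividing the next. The characteristic polynomial is their product, (x - 6)(x^2 - 2).

The rational canonical form is the block-diagonal matrix of companion matrices C(f_i):
R = [[0, 0, -12], [1, 0, 2], [0, 1, 6]].

Note the characteristic polynomial does not split into linear factors over ℚ, so A has no Jordan form over ℚ; the rational canonical form exists over any field.

R = [[0, 0, -12], [1, 0, 2], [0, 1, 6]]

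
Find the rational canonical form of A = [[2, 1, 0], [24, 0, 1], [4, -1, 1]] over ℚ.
The invariant factors of A (the non-unit diagonal entries of the Smith normal form of xI - A over ℚ[x]) are (x - 6)(x^2 + 3x - 3), each dividing the next. The characteristic polynomial is their product, (x - 6)(x^2 + 3x - 3).

The rational canonical form is the block-diagonal matrix of companion matrices C(f_i):
R = [[0, 0, -18], [1, 0, 21], [0, 1, 3]].

Note the characteristic polynomial does not split into linear factors over ℚ, so A has no Jordan form over ℚ; the rational canonical form exists over any field.

R = [[0, 0, -18], [1, 0, 21], [0, 1, 3]]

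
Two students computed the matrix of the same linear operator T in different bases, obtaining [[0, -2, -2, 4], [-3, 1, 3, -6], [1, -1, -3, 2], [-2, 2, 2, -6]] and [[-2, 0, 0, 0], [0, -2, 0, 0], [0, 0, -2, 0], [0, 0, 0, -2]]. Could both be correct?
Both have characteristic polynomial (x + 2)^4, but the minimal polynomial of A is (x + 2)^2 while the minimal polynomial of B is x + 2. The minimal polynomial is a similarity invariant, so A and B are not similar.

No.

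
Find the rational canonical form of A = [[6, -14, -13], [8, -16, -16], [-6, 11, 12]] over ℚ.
The invariant factors of A (the non-unit diagonal entries of the Smith normal form of xI - A over ℚ[x]) are (x - 4)(x^2 + 2x + 2), each dividing the next. The characteristic polynomial is their product, (x - 4)(x^2 + 2x + 2).

The rational canonical form is the block-diagonal matrix of companion matrices C(f_i):
R = [[0, 0, 8], [1, 0, 6], [0, 1, 2]].

Note the characteristic polynomial does not split into linear factors over ℚ, so A has no Jordan form over ℚ; the rational canonical form exists over any field.

R = [[0, 0, 8], [1, 0, 6], [0, 1, 2]]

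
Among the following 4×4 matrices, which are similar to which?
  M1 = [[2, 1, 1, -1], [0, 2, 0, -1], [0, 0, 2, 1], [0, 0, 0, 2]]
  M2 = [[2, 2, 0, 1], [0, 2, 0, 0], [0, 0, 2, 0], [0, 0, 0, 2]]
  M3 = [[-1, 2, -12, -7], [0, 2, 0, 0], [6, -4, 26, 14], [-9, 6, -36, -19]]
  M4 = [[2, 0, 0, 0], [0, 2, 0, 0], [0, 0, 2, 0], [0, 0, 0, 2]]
Characteristic polynomials: χ_{M1} = (x - 2)^4, χ_{M2} = (x - 2)^4, χ_{M3} = (x - 2)^4, χ_{M4} = (x - 2)^4.

{M1}: invariant factors (x - 2)^2, (x - 2)^2.

{M2, M3}: invariant factors x - 2, x - 2, (x - 2)^2.

{M4}: invariant factors x - 2, x - 2, x - 2, x - 2.

Matrices are similar if and only if their invariant-factor lists agree; the partition into similarity classes is {M1}, {M2, M3}, {M4}.

3 classes: {M1}, {M2, M3}, {M4}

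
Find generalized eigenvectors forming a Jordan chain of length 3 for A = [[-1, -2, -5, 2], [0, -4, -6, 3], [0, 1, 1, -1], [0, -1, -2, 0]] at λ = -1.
v_1 = [[0, -8, 3, -1]]^T, v_2 = [[-1, 3, -1, 1]]^T, v_3 = [[1, 0, 0, 0]]^T

We seek v_1 ∈ ker((A + I)^3) \ ker((A + I)^2), then set v_{i+1} = (A + I) v_i.

One such chain is v_1 = [[0, -8, 3, -1]]^T, v_2 = [[-1, 3, -1, 1]]^T, v_3 = [[1, 0, 0, 0]]^T. Check: (A + I) v_3 = [[0, 0, 0, 0]]^T = 0.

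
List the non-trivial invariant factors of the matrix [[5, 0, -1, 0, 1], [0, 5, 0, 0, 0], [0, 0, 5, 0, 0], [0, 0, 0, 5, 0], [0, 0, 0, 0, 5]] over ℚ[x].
x - 5, x - 5, x - 5, (x - 5)^2

The Jordan structure of A has elementary divisors (x - 5)^2, (x - 5), (x - 5), (x - 5). Arranging the block sizes at each eigenvalue in decreasing order and taking row products gives the invariant factors.

Invariant factors (smallest first, each dividing the next): x - 5, x - 5, x - 5, (x - 5)^2.

Check: the last factor (x - 5)^2 is the minimal polynomial, and the product (x - 5)^5 is the characteristic polynomial.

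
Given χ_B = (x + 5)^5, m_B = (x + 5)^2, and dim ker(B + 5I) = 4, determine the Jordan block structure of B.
Jordan blocks: (-5, 2), (-5, 1), (-5, 1), (-5, 1)

λ = -5: algebraic multiplicity 5 (exponent in χ_B), largest block size 2 (exponent in m_B), 4 blocks (geometric multiplicity). These force block sizes [2, 1, 1, 1].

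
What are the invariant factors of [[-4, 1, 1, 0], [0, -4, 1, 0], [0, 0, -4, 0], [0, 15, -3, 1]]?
The Jordan structure of A has elementary divisors (x + 4)^3, (x - 1). Arranging the block sizes at each eigenvalue in decreasing order and taking row products gives the invariant factors.

Invariant factors (smallest first, each dividing the next): (x - 1)(x + 4)^3.

Check: the last factor (x - 1)(x + 4)^3 is the minimal polynomial, and the product (x - 1)(x + 4)^3 is the characteristic polynomial.

(x - 1)(x + 4)^3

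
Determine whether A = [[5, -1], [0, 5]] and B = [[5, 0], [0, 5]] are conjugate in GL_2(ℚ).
Both have characteristic polynomial (x - 5)^2, but the minimal polynomial of A is (x - 5)^2 while the minimal polynomial of B is x - 5. The minimal polynomial is a similarity invariant, so A and B are not similar.

No.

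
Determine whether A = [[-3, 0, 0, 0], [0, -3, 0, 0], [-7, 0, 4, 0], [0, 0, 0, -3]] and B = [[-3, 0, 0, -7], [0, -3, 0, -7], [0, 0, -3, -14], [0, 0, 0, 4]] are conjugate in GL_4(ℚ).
Yes.

Two matrices over a field are similar if and only if they have the same invariant factors.

Both A and B have characteristic polynomial (x - 4)(x + 3)^3 and minimal polynomial (x - 4)(x + 3). Computing further, both have invariant factors x + 3, x + 3, (x - 4)(x + 3). Hence A and B are similar.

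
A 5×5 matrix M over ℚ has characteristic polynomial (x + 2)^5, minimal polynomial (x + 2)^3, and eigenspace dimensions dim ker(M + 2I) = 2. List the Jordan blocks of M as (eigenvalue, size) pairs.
Jordan blocks: (-2, 3), (-2, 2)

λ = -2: algebraic multiplicity 5 (exponent in χ_M), largest block size 3 (exponent in m_M), 2 blocks (geometric multiplicity). These force block sizes [3, 2].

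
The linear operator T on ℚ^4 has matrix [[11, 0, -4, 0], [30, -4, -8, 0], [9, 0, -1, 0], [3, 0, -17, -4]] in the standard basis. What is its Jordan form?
The characteristic polynomial is det(xI - A) = (x - 5)^2(x + 4)^2, so the eigenvalues are -4 (algebraic multiplicity 2), 5 (algebraic multiplicity 2).

For λ = -4: rank(A + 4I) = 2. The eigenspace has dimension 4 - 2 = 2, so there are 2 Jordan blocks; the rank sequence gives block sizes [1, 1].

For λ = 5: rank(A - 5I) = 3, rank((A - 5I)^2) = 2. The eigenspace has dimension 4 - 3 = 1, so there is 1 Jordan block; the rank sequence gives block sizes [2].

Assembling the blocks gives the Jordan form J above.

J = [[-4, 0, 0, 0], [0, -4, 0, 0], [0, 0, 5, 1], [0, 0, 0, 5]]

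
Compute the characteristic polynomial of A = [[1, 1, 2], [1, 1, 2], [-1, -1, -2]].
χ_A(x) = x^3

xI - A = [[x - 1, -1, -2], [-1, x - 1, -2], [1, 1, x + 2]].

Expanding det(xI - A) along the first row:
det(xI - A) = + (x - 1)·det([[x - 1, -2], [1, x + 2]]) - (-1)·det([[-1, -2], [1, x + 2]]) + (-2)·det([[-1, x - 1], [1, 1]]).

Evaluating gives χ_A(x) = x^3.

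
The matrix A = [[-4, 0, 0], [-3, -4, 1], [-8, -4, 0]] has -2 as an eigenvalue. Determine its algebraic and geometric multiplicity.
algebraic multiplicity 2, geometric multiplicity 1

The characteristic polynomial is (x + 2)^2(x + 4), so the factor x + 2 appears with exponent 2: the algebraic multiplicity is 2.

rank(A + 2I) = 2, so the eigenspace has dimension 3 - 2 = 1: the geometric multiplicity is 1.

Since 1 < 2, A is not diagonalizable.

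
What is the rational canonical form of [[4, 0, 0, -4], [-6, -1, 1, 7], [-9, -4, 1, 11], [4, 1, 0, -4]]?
The invariant factors of A (the non-unit diagonal entries of the Smith normal form of xI - A over ℚ[x]) are (x^2 - 2)^2, each dividing the next. The characteristic polynomial is their product, (x^2 - 2)^2.

The rational canonical form is the block-diagonal matrix of companion matrices C(f_i):
R = [[0, 0, 0, -4], [1, 0, 0, 0], [0, 1, 0, 4], [0, 0, 1, 0]].

Note the characteristic polynomial does not split into linear factors over ℚ, so A has no Jordan form over ℚ; the rational canonical form exists over any field.

R = [[0, 0, 0, -4], [1, 0, 0, 0], [0, 1, 0, 4], [0, 0, 1, 0]]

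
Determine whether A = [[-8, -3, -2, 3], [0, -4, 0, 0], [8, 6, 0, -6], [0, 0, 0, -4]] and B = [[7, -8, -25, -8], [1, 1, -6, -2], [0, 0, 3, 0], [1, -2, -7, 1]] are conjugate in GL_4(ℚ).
No.

trace(A) = -16 but trace(B) = 12. The trace is a similarity invariant, so A and B are not similar.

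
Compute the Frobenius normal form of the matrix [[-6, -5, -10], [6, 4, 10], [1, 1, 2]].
R = [[0, 0, 2], [1, 0, -2], [0, 1, 0]]

The invariant factors of A (the non-unit diagonal entries of the Smith normal form of xI - A over ℚ[x]) are x^3 + 2x - 2, each dividing the next. The characteristic polynomial is their product, x^3 + 2x - 2.

The rational canonical form is the block-diagonal matrix of companion matrices C(f_i):
R = [[0, 0, 2], [1, 0, -2], [0, 1, 0]].

Note the characteristic polynomial does not split into linear factors over ℚ, so A has no Jordan form over ℚ; the rational canonical form exists over any field.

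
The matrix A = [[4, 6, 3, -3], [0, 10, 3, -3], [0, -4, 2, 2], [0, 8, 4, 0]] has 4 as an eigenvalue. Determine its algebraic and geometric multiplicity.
algebraic multiplicity 4, geometric multiplicity 3

The characteristic polynomial is (x - 4)^4, so the factor x - 4 appears with exponent 4: the algebraic multiplicity is 4.

rank(A - 4I) = 1, so the eigenspace has dimension 4 - 1 = 3: the geometric multiplicity is 3.

Since 3 < 4, A is not diagonalizable.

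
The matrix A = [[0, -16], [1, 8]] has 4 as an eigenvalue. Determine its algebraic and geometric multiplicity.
algebraic multiplicity 2, geometric multiplicity 1

The characteristic polynomial is (x - 4)^2, so the factor x - 4 appears with exponent 2: the algebraic multiplicity is 2.

rank(A - 4I) = 1, so the eigenspace has dimension 2 - 1 = 1: the geometric multiplicity is 1.

Since 1 < 2, A is not diagonalizable.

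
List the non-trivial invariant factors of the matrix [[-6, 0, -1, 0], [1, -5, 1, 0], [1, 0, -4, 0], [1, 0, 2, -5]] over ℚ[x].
The Jordan structure of A has elementary divisors (x + 5)^3, (x + 5). Arranging the block sizes at each eigenvalue in decreasing order and taking row products gives the invariant factors.

Invariant factors (smallest first, each dividing the next): x + 5, (x + 5)^3.

Check: the last factor (x + 5)^3 is the minimal polynomial, and the product (x + 5)^4 is the characteristic polynomial.

x + 5, (x + 5)^3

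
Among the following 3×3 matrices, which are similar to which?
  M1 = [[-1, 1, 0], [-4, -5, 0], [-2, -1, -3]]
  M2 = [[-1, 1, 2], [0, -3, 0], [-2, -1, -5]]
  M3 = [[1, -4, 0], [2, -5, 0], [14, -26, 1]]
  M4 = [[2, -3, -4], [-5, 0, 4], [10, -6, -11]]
2 classes: {M1, M2, M4}, {M3}

Characteristic polynomials: χ_{M1} = (x + 3)^3, χ_{M2} = (x + 3)^3, χ_{M3} = (x - 1)(x + 1)(x + 3), χ_{M4} = (x + 3)^3.

{M1, M2, M4}: invariant factors x + 3, (x + 3)^2.

{M3}: invariant factors (x - 1)(x + 1)(x + 3).

Matrices are similar if and only if their invariant-factor lists agree; the partition into similarity classes is {M1, M2, M4}, {M3}.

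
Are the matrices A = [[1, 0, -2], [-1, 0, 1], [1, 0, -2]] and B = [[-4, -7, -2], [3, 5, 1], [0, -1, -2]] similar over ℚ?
Yes.

Two matrices over a field are similar if and only if they have the same invariant factors.

Both A and B have characteristic polynomial x^2(x + 1) and minimal polynomial x^2(x + 1). Computing further, both have invariant factors x^2(x + 1). Hence A and B are similar.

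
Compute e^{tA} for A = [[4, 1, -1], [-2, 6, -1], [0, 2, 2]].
e^{tA} = [[(1 - t^2)*e^{4*t}, t*e^{4*t}, t*(t - 2)*e^{4*t}/2], [2*t*(-t - 1)*e^{4*t}, (2*t + 1)*e^{4*t}, t*(t - 1)*e^{4*t}], [-2*t^2*e^{4*t}, 2*t*e^{4*t}, (t^2 - 2*t + 1)*e^{4*t}]]

A has Jordan form J = [[4, 1, 0], [0, 4, 1], [0, 0, 4]] with A = PJP^{-1}, so e^{tA} = P e^{tJ} P^{-1}.

For a Jordan block J_k(λ), e^{tJ_k(λ)} = e^{λt} · (I + tN + t^2 N^2/2! + ... + t^{k-1} N^{k-1}/(k-1)!) where N is the nilpotent superdiagonal part.

Assembling the blocks and conjugating back gives the entries of e^{tA} as shown above.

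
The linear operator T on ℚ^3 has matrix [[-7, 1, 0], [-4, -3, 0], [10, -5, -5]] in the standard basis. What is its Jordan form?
J = [[-5, 1, 0], [0, -5, 0], [0, 0, -5]]

The characteristic polynomial is det(xI - A) = (x + 5)^3, so the eigenvalues are -5 (algebraic multiplicity 3).

For λ = -5: rank(A + 5I) = 1, rank((A + 5I)^2) = 0. The eigenspace has dimension 3 - 1 = 2, so there are 2 Jordan blocks; the rank sequence gives block sizes [2, 1].

Assembling the blocks gives the Jordan form J above.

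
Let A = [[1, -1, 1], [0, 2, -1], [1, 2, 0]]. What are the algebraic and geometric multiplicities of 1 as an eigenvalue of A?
algebraic multiplicity 3, geometric multiplicity 1

The characteristic polynomial is (x - 1)^3, so the factor x - 1 appears with exponent 3: the algebraic multiplicity is 3.

rank(A - I) = 2, so the eigenspace has dimension 3 - 2 = 1: the geometric multiplicity is 1.

Since 1 < 3, A is not diagonalizable.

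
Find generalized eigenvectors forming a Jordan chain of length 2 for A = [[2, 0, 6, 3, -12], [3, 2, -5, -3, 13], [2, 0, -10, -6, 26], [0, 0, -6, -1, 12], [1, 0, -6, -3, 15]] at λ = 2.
v_1 = [[-1, 1, 3, -2, 1]]^T, v_2 = [[0, 1, 0, 0, 0]]^T

We seek v_1 ∈ ker((A - 2I)^2) \ ker(A - 2I), then set v_{i+1} = (A - 2I) v_i.

One such chain is v_1 = [[-1, 1, 3, -2, 1]]^T, v_2 = [[0, 1, 0, 0, 0]]^T. Check: (A - 2I) v_2 = [[0, 0, 0, 0, 0]]^T = 0.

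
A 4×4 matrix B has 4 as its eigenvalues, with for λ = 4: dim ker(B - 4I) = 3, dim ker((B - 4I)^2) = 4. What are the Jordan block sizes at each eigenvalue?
Jordan blocks: (4, 2), (4, 1), (4, 1)

λ = 4: successive nullity increments [3, 1] count blocks of size ≥ k; block sizes are [2, 1, 1].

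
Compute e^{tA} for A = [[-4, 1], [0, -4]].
e^{tA} = [[e^{-4*t}, t*e^{-4*t}], [0, e^{-4*t}]]

A has Jordan form J = [[-4, 1], [0, -4]] with A = PJP^{-1}, so e^{tA} = P e^{tJ} P^{-1}.

For a Jordan block J_k(λ), e^{tJ_k(λ)} = e^{λt} · (I + tN + t^2 N^2/2! + ... + t^{k-1} N^{k-1}/(k-1)!) where N is the nilpotent superdiagonal part.

Assembling the blocks and conjugating back gives the entries of e^{tA} as shown above.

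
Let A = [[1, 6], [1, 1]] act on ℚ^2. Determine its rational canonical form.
R = [[0, 5], [1, 2]]

The invariant factors of A (the non-unit diagonal entries of the Smith normal form of xI - A over ℚ[x]) are x^2 - 2x - 5, each dividing the next. The characteristic polynomial is their product, x^2 - 2x - 5.

The rational canonical form is the block-diagonal matrix of companion matrices C(f_i):
R = [[0, 5], [1, 2]].

Note the characteristic polynomial does not split into linear factors over ℚ, so A has no Jordan form over ℚ; the rational canonical form exists over any field.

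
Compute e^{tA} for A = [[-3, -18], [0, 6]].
A has Jordan form J = [[-3, 0], [0, 6]] with A = PJP^{-1}, so e^{tA} = P e^{tJ} P^{-1}.

For a Jordan block J_k(λ), e^{tJ_k(λ)} = e^{λt} · (I + tN + t^2 N^2/2! + ... + t^{k-1} N^{k-1}/(k-1)!) where N is the nilpotent superdiagonal part.

Assembling the blocks and conjugating back gives the entries of e^{tA} as shown above.

e^{tA} = [[e^{-3*t}, 2*(1 - e^{9*t})*e^{-3*t}], [0, e^{6*t}]]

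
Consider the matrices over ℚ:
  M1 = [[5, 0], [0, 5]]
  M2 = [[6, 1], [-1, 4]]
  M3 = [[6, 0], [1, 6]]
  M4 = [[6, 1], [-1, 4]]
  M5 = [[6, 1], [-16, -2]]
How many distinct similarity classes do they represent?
Characteristic polynomials: χ_{M1} = (x - 5)^2, χ_{M2} = (x - 5)^2, χ_{M3} = (x - 6)^2, χ_{M4} = (x - 5)^2, χ_{M5} = (x - 2)^2.

{M1}: invariant factors x - 5, x - 5.

{M2, M4}: invariant factors (x - 5)^2.

{M3}: invariant factors (x - 6)^2.

{M5}: invariant factors (x - 2)^2.

Matrices are similar if and only if their invariant-factor lists agree; the partition into similarity classes is {M1}, {M2, M4}, {M3}, {M5}.

4 classes: {M1}, {M2, M4}, {M3}, {M5}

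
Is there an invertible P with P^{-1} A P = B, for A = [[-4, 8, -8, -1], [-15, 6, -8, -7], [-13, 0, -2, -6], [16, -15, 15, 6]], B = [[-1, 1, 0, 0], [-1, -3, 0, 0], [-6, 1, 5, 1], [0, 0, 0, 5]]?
Yes.

Two matrices over a field are similar if and only if they have the same invariant factors.

Both A and B have characteristic polynomial (x - 5)^2(x + 2)^2 and minimal polynomial (x - 5)^2(x + 2)^2. Computing further, both have invariant factors (x - 5)^2(x + 2)^2. Hence A and B are similar.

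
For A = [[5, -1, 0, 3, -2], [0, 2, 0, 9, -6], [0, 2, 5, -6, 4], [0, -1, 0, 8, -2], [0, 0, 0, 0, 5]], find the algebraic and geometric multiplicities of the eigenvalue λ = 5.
algebraic multiplicity 5, geometric multiplicity 4

The characteristic polynomial is (x - 5)^5, so the factor x - 5 appears with exponent 5: the algebraic multiplicity is 5.

rank(A - 5I) = 1, so the eigenspace has dimension 5 - 1 = 4: the geometric multiplicity is 4.

Since 4 < 5, A is not diagonalizable.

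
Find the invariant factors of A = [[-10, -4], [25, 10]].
The Jordan structure of A has elementary divisors x^2. Arranging the block sizes at each eigenvalue in decreasing order and taking row products gives the invariant factors.

Invariant factors (smallest first, each dividing the next): x^2.

Check: the last factor x^2 is the minimal polynomial, and the product x^2 is the characteristic polynomial.

x^2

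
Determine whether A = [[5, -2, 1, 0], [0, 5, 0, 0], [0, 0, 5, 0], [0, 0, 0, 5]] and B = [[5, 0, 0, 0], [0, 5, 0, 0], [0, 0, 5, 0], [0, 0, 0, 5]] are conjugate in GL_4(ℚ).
No.

Both have characteristic polynomial (x - 5)^4, but the minimal polynomial of A is (x - 5)^2 while the minimal polynomial of B is x - 5. The minimal polynomial is a similarity invariant, so A and B are not similar.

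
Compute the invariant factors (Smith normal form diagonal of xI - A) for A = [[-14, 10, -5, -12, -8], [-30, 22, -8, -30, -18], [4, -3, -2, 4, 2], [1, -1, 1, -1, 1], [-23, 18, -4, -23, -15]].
The Jordan structure of A has elementary divisors (x + 2)^3, (x + 2)^2. Arranging the block sizes at each eigenvalue in decreasing order and taking row products gives the invariant factors.

Invariant factors (smallest first, each dividing the next): (x + 2)^2, (x + 2)^3.

Check: the last factor (x + 2)^3 is the minimal polynomial, and the product (x + 2)^5 is the characteristic polynomial.

(x + 2)^2, (x + 2)^3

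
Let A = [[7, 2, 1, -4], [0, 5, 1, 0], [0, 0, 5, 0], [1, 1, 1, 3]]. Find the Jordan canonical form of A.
J = [[5, 1, 0, 0], [0, 5, 0, 0], [0, 0, 5, 1], [0, 0, 0, 5]]

The characteristic polynomial is det(xI - A) = (x - 5)^4, so the eigenvalues are 5 (algebraic multiplicity 4).

For λ = 5: rank(A - 5I) = 2, rank((A - 5I)^2) = 0. The eigenspace has dimension 4 - 2 = 2, so there are 2 Jordan blocks; the rank sequence gives block sizes [2, 2].

Assembling the blocks gives the Jordan form J above.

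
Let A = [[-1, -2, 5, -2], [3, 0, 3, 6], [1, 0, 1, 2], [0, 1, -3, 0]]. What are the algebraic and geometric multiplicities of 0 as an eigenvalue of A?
The characteristic polynomial is x^4, so the factor x appears with exponent 4: the algebraic multiplicity is 4.

rank(A) = 2, so the eigenspace has dimension 4 - 2 = 2: the geometric multiplicity is 2.

Since 2 < 4, A is not diagonalizable.

algebraic multiplicity 4, geometric multiplicity 2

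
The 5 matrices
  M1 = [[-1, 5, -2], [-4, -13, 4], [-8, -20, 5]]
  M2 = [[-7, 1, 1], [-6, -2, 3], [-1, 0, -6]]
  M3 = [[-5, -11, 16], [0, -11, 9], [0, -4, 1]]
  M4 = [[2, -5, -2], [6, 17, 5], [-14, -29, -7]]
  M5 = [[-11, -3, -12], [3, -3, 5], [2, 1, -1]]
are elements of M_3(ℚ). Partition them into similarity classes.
3 classes: {M1}, {M2, M3, M5}, {M4}

Characteristic polynomials: χ_{M1} = (x + 3)^3, χ_{M2} = (x + 5)^3, χ_{M3} = (x + 5)^3, χ_{M4} = (x - 4)^3, χ_{M5} = (x + 5)^3.

{M1}: invariant factors x + 3, (x + 3)^2.

{M2, M3, M5}: invariant factors (x + 5)^3.

{M4}: invariant factors (x - 4)^3.

Matrices are similar if and only if their invariant-factor lists agree; the partition into similarity classes is {M1}, {M2, M3, M5}, {M4}.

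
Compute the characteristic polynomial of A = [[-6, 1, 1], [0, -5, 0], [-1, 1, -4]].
xI - A = [[x + 6, -1, -1], [0, x + 5, 0], [1, -1, x + 4]].

Expanding det(xI - A) along the first row:
det(xI - A) = + (x + 6)·det([[x + 5, 0], [-1, x + 4]]) - (-1)·det([[0, 0], [1, x + 4]]) + (-1)·det([[0, x + 5], [1, -1]]).

Evaluating gives χ_A(x) = x^3 + 15x^2 + 75x + 125 = (x + 5)^3.

χ_A(x) = (x + 5)^3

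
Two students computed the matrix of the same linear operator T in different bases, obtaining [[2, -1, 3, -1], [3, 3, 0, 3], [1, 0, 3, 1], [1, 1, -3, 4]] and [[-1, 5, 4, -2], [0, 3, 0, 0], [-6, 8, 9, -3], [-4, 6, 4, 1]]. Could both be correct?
Two matrices over a field are similar if and only if they have the same invariant factors.

Both A and B have characteristic polynomial (x - 3)^4 and minimal polynomial (x - 3)^2. Computing further, both have invariant factors (x - 3)^2, (x - 3)^2. Hence A and B are similar.

Yes.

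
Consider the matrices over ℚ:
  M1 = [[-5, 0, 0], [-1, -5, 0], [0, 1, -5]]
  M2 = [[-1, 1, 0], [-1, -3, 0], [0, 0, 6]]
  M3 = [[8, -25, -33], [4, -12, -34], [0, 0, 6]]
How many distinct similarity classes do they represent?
Characteristic polynomials: χ_{M1} = (x + 5)^3, χ_{M2} = (x - 6)(x + 2)^2, χ_{M3} = (x - 6)(x + 2)^2.

{M1}: invariant factors (x + 5)^3.

{M2, M3}: invariant factors (x - 6)(x + 2)^2.

Matrices are similar if and only if their invariant-factor lists agree; the partition into similarity classes is {M1}, {M2, M3}.

2 classes: {M1}, {M2, M3}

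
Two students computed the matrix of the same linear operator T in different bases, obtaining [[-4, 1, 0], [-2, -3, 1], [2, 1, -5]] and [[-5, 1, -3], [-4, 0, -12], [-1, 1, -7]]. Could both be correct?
No.

Both have characteristic polynomial (x + 4)^3, but the minimal polynomial of A is (x + 4)^3 while the minimal polynomial of B is (x + 4)^2. The minimal polynomial is a similarity invariant, so A and B are not similar.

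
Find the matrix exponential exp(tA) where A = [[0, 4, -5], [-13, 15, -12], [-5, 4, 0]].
A has Jordan form J = [[5, 1, 0], [0, 5, 1], [0, 0, 5]] with A = PJP^{-1}, so e^{tA} = P e^{tJ} P^{-1}.

For a Jordan block J_k(λ), e^{tJ_k(λ)} = e^{λt} · (I + tN + t^2 N^2/2! + ... + t^{k-1} N^{k-1}/(k-1)!) where N is the nilpotent superdiagonal part.

Assembling the blocks and conjugating back gives the entries of e^{tA} as shown above.

e^{tA} = [[(-t^2 - 5*t + 1)*e^{5*t}, 4*t*e^{5*t}, t*(t - 5)*e^{5*t}], [t*(-5*t - 26)*e^{5*t}/2, (10*t + 1)*e^{5*t}, t*(5*t - 24)*e^{5*t}/2], [t*(-t - 5)*e^{5*t}, 4*t*e^{5*t}, (t^2 - 5*t + 1)*e^{5*t}]]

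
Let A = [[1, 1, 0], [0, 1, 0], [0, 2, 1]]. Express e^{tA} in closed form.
e^{tA} = [[e^{t}, t*e^{t}, 0], [0, e^{t}, 0], [0, 2*t*e^{t}, e^{t}]]

A has Jordan form J = [[1, 1, 0], [0, 1, 0], [0, 0, 1]] with A = PJP^{-1}, so e^{tA} = P e^{tJ} P^{-1}.

For a Jordan block J_k(λ), e^{tJ_k(λ)} = e^{λt} · (I + tN + t^2 N^2/2! + ... + t^{k-1} N^{k-1}/(k-1)!) where N is the nilpotent superdiagonal part.

Assembling the blocks and conjugating back gives the entries of e^{tA} as shown above.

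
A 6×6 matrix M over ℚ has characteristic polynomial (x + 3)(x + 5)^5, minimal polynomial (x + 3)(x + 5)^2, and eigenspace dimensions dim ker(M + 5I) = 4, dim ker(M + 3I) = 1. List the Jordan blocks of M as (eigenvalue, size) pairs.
Jordan blocks: (-5, 2), (-5, 1), (-5, 1), (-5, 1), (-3, 1)

λ = -5: algebraic multiplicity 5 (exponent in χ_M), largest block size 2 (exponent in m_M), 4 blocks (geometric multiplicity). These force block sizes [2, 1, 1, 1].
λ = -3: algebraic multiplicity 1 (exponent in χ_M), largest block size 1 (exponent in m_M), 1 block (geometric multiplicity). This forces block sizes [1].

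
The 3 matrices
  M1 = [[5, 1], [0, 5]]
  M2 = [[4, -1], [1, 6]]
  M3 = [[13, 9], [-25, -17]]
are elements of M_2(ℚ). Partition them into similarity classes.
Characteristic polynomials: χ_{M1} = (x - 5)^2, χ_{M2} = (x - 5)^2, χ_{M3} = (x + 2)^2.

{M1, M2}: invariant factors (x - 5)^2.

{M3}: invariant factors (x + 2)^2.

Matrices are similar if and only if their invariant-factor lists agree; the partition into similarity classes is {M1, M2}, {M3}.

2 classes: {M1, M2}, {M3}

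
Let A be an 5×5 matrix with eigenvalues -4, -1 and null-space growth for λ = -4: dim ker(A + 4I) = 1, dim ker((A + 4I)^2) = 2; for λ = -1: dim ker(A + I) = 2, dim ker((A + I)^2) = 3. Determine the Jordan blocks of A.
λ = -4: successive nullity increments [1, 1] count blocks of size ≥ k; block sizes are [2].
λ = -1: successive nullity increments [2, 1] count blocks of size ≥ k; block sizes are [2, 1].

Jordan blocks: (-4, 2), (-1, 2), (-1, 1)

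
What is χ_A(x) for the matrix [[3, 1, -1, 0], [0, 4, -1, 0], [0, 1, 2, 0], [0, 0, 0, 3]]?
xI - A = [[x - 3, -1, 1, 0], [0, x - 4, 1, 0], [0, -1, x - 2, 0], [0, 0, 0, x - 3]].

Expanding det(xI - A) along the first row:
det(xI - A) = + (x - 3)·det([[x - 4, 1, 0], [-1, x - 2, 0], [0, 0, x - 3]]) - (-1)·det([[0, 1, 0], [0, x - 2, 0], [0, 0, x - 3]]) + (1)·det([[0, x - 4, 0], [0, -1, 0], [0, 0, x - 3]]) - (0)·det([[0, x - 4, 1], [0, -1, x - 2], [0, 0, 0]]).

Evaluating gives χ_A(x) = x^4 - 12x^3 + 54x^2 - 108x + 81 = (x - 3)^4.

χ_A(x) = (x - 3)^4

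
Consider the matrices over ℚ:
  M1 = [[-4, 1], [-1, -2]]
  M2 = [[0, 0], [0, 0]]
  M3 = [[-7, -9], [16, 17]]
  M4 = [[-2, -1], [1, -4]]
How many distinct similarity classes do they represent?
Characteristic polynomials: χ_{M1} = (x + 3)^2, χ_{M2} = x^2, χ_{M3} = (x - 5)^2, χ_{M4} = (x + 3)^2.

{M1, M4}: invariant factors (x + 3)^2.

{M2}: invariant factors x, x.

{M3}: invariant factors (x - 5)^2.

Matrices are similar if and only if their invariant-factor lists agree; the partition into similarity classes is {M1, M4}, {M2}, {M3}.

3 classes: {M1, M4}, {M2}, {M3}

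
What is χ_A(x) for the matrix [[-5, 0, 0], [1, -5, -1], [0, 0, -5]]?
χ_A(x) = (x + 5)^3

xI - A = [[x + 5, 0, 0], [-1, x + 5, 1], [0, 0, x + 5]].

Expanding det(xI - A) along the first row:
det(xI - A) = + (x + 5)·det([[x + 5, 1], [0, x + 5]]) - (0)·det([[-1, 1], [0, x + 5]]) + (0)·det([[-1, x + 5], [0, 0]]).

Evaluating gives χ_A(x) = x^3 + 15x^2 + 75x + 125 = (x + 5)^3.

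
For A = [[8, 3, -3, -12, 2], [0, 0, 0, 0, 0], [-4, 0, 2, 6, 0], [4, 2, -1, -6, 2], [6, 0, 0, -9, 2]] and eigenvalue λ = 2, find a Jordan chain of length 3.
We seek v_1 ∈ ker((A - 2I)^3) \ ker((A - 2I)^2), then set v_{i+1} = (A - 2I) v_i.

One such chain is v_1 = [[-3, 0, 1, -2, -1]]^T, v_2 = [[1, 0, 0, 1, 0]]^T, v_3 = [[-6, 0, 2, -4, -3]]^T. Check: (A - 2I) v_3 = [[0, 0, 0, 0, 0]]^T = 0.

v_1 = [[-3, 0, 1, -2, -1]]^T, v_2 = [[1, 0, 0, 1, 0]]^T, v_3 = [[-6, 0, 2, -4, -3]]^T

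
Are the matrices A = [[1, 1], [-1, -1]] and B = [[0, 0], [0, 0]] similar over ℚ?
Both have characteristic polynomial x^2, but the minimal polynomial of A is x^2 while the minimal polynomial of B is x. The minimal polynomial is a similarity invariant, so A and B are not similar.

No.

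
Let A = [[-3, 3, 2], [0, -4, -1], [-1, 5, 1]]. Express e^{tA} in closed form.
A has Jordan form J = [[-2, 1, 0], [0, -2, 1], [0, 0, -2]] with A = PJP^{-1}, so e^{tA} = P e^{tJ} P^{-1}.

For a Jordan block J_k(λ), e^{tJ_k(λ)} = e^{λt} · (I + tN + t^2 N^2/2! + ... + t^{k-1} N^{k-1}/(k-1)!) where N is the nilpotent superdiagonal part.

Assembling the blocks and conjugating back gives the entries of e^{tA} as shown above.

e^{tA} = [[(-t^2/2 - t + 1)*e^{-2*t}, t*(t + 6)*e^{-2*t}/2, t*(t + 4)*e^{-2*t}/2], [t^2*e^{-2*t}/2, (-t^2 - 4*t + 2)*e^{-2*t}/2, t*(-t - 2)*e^{-2*t}/2], [t*(-t - 1)*e^{-2*t}, t*(t + 5)*e^{-2*t}, (t^2 + 3*t + 1)*e^{-2*t}]]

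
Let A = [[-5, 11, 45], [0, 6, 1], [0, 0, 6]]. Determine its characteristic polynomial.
χ_A(x) = (x - 6)^2(x + 5)

xI - A = [[x + 5, -11, -45], [0, x - 6, -1], [0, 0, x - 6]].

Expanding det(xI - A) along the first row:
det(xI - A) = + (x + 5)·det([[x - 6, -1], [0, x - 6]]) - (-11)·det([[0, -1], [0, x - 6]]) + (-45)·det([[0, x - 6], [0, 0]]).

Evaluating gives χ_A(x) = x^3 - 7x^2 - 24x + 180 = (x - 6)^2(x + 5).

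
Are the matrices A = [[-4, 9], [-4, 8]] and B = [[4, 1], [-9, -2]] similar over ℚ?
No.

trace(A) = 4 but trace(B) = 2. The trace is a similarity invariant, so A and B are not similar.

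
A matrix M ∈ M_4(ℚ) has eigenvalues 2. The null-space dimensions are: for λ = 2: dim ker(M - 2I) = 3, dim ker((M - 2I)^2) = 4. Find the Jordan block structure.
λ = 2: successive nullity increments [3, 1] count blocks of size ≥ k; block sizes are [2, 1, 1].

Jordan blocks: (2, 2), (2, 1), (2, 1)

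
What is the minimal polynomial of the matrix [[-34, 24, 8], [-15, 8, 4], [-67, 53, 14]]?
The characteristic polynomial factors as (x + 4)^3. The minimal polynomial is ∏(x - λ)^{k_λ} where k_λ is the size of the largest Jordan block at λ.

For λ = -4: rank(A + 4I) = 2, and the largest Jordan block has size 3 (the smallest k with rank((A + 4I)^k) = rank((A + 4I)^(k+1))).

So m_A(x) = (x + 4)^3.

m_A(x) = (x + 4)^3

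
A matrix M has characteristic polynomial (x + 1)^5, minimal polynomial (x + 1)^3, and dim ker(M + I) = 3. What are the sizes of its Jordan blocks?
λ = -1: algebraic multiplicity 5 (exponent in χ_M), largest block size 3 (exponent in m_M), 3 blocks (geometric multiplicity). These force block sizes [3, 1, 1].

Jordan blocks: (-1, 3), (-1, 1), (-1, 1)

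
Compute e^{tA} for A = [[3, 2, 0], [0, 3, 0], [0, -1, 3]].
A has Jordan form J = [[3, 1, 0], [0, 3, 0], [0, 0, 3]] with A = PJP^{-1}, so e^{tA} = P e^{tJ} P^{-1}.

For a Jordan block J_k(λ), e^{tJ_k(λ)} = e^{λt} · (I + tN + t^2 N^2/2! + ... + t^{k-1} N^{k-1}/(k-1)!) where N is the nilpotent superdiagonal part.

Assembling the blocks and conjugating back gives the entries of e^{tA} as shown above.

e^{tA} = [[e^{3*t}, 2*t*e^{3*t}, 0], [0, e^{3*t}, 0], [0, -t*e^{3*t}, e^{3*t}]]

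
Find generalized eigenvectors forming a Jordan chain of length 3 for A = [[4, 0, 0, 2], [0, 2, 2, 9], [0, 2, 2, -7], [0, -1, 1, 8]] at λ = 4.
v_1 = [[1, 1, 2, 0]]^T, v_2 = [[0, 2, -2, 1]]^T, v_3 = [[2, 1, 1, 0]]^T

We seek v_1 ∈ ker((A - 4I)^3) \ ker((A - 4I)^2), then set v_{i+1} = (A - 4I) v_i.

One such chain is v_1 = [[1, 1, 2, 0]]^T, v_2 = [[0, 2, -2, 1]]^T, v_3 = [[2, 1, 1, 0]]^T. Check: (A - 4I) v_3 = [[0, 0, 0, 0]]^T = 0.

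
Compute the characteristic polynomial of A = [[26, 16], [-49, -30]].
xI - A = [[x - 26, -16], [49, x + 30]].

Expanding det(xI - A) along the first row:
det(xI - A) = + (x - 26)·det([[x + 30]]) - (-16)·det([[49]]).

Evaluating gives χ_A(x) = x^2 + 4x + 4 = (x + 2)^2.

χ_A(x) = (x + 2)^2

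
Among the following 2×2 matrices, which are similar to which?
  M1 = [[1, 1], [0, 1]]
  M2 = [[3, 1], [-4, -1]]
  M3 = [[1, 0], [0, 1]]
Characteristic polynomials: χ_{M1} = (x - 1)^2, χ_{M2} = (x - 1)^2, χ_{M3} = (x - 1)^2.

{M1, M2}: invariant factors (x - 1)^2.

{M3}: invariant factors x - 1, x - 1.

Matrices are similar if and only if their invariant-factor lists agree; the partition into similarity classes is {M1, M2}, {M3}.

2 classes: {M1, M2}, {M3}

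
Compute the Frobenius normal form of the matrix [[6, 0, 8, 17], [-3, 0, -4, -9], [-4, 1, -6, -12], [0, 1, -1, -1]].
The invariant factors of A (the non-unit diagonal entries of the Smith normal form of xI - A over ℚ[x]) are (x + 1)(x^3 - 3x + 1), each dividing the next. The characteristic polynomial is their product, (x + 1)(x^3 - 3x + 1).

The rational canonical form is the block-diagonal matrix of companion matrices C(f_i):
R = [[0, 0, 0, -1], [1, 0, 0, 2], [0, 1, 0, 3], [0, 0, 1, -1]].

Note the characteristic polynomial does not split into linear factors over ℚ, so A has no Jordan form over ℚ; the rational canonical form exists over any field.

R = [[0, 0, 0, -1], [1, 0, 0, 2], [0, 1, 0, 3], [0, 0, 1, -1]]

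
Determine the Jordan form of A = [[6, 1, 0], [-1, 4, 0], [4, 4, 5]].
J = [[5, 1, 0], [0, 5, 0], [0, 0, 5]]

The characteristic polynomial is det(xI - A) = (x - 5)^3, so the eigenvalues are 5 (algebraic multiplicity 3).

For λ = 5: rank(A - 5I) = 1, rank((A - 5I)^2) = 0. The eigenspace has dimension 3 - 1 = 2, so there are 2 Jordan blocks; the rank sequence gives block sizes [2, 1].

Assembling the blocks gives the Jordan form J above.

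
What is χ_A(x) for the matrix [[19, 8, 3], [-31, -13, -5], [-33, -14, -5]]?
χ_A(x) = x^2(x - 1)

xI - A = [[x - 19, -8, -3], [31, x + 13, 5], [33, 14, x + 5]].

Expanding det(xI - A) along the first row:
det(xI - A) = + (x - 19)·det([[x + 13, 5], [14, x + 5]]) - (-8)·det([[31, 5], [33, x + 5]]) + (-3)·det([[31, x + 13], [33, 14]]).

Evaluating gives χ_A(x) = x^3 - x^2 = x^2(x - 1).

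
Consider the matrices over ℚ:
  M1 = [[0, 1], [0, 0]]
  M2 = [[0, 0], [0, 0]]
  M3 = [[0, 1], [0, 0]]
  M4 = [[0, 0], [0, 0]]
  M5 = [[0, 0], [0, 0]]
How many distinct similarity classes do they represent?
2 classes: {M1, M3}, {M2, M4, M5}

Characteristic polynomials: χ_{M1} = x^2, χ_{M2} = x^2, χ_{M3} = x^2, χ_{M4} = x^2, χ_{M5} = x^2.

{M1, M3}: invariant factors x^2.

{M2, M4, M5}: invariant factors x, x.

Matrices are similar if and only if their invariant-factor lists agree; the partition into similarity classes is {M1, M3}, {M2, M4, M5}.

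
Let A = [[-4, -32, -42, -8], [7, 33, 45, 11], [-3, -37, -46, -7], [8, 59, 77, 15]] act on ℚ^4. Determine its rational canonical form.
The invariant factors of A (the non-unit diagonal entries of the Smith normal form of xI - A over ℚ[x]) are x(x - 2)(x + 2)^2, each dividing the next. The characteristic polynomial is their product, x(x - 2)(x + 2)^2.

The rational canonical form is the block-diagonal matrix of companion matrices C(f_i):
R = [[0, 0, 0, 0], [1, 0, 0, 8], [0, 1, 0, 4], [0, 0, 1, -2]].

R = [[0, 0, 0, 0], [1, 0, 0, 8], [0, 1, 0, 4], [0, 0, 1, -2]]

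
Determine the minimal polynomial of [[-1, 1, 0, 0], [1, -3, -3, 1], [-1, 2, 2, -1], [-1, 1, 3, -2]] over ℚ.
The characteristic polynomial factors as (x + 1)^4. The minimal polynomial is ∏(x - λ)^{k_λ} where k_λ is the size of the largest Jordan block at λ.

For λ = -1: rank(A + I) = 2, and the largest Jordan block has size 3 (the smallest k with rank((A + I)^k) = rank((A + I)^(k+1))).

So m_A(x) = (x + 1)^3.

m_A(x) = (x + 1)^3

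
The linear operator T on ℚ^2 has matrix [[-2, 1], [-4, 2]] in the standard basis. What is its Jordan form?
The characteristic polynomial is det(xI - A) = x^2, so the eigenvalues are 0 (algebraic multiplicity 2).

For λ = 0: rank(A) = 1, rank(A^2) = 0. The eigenspace has dimension 2 - 1 = 1, so there is 1 Jordan block; the rank sequence gives block sizes [2].

Assembling the blocks gives the Jordan form J above.

J = [[0, 1], [0, 0]]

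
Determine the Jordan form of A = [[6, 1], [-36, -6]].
The characteristic polynomial is det(xI - A) = x^2, so the eigenvalues are 0 (algebraic multiplicity 2).

For λ = 0: rank(A) = 1, rank(A^2) = 0. The eigenspace has dimension 2 - 1 = 1, so there is 1 Jordan block; the rank sequence gives block sizes [2].

Assembling the blocks gives the Jordan form J above.

J = [[0, 1], [0, 0]]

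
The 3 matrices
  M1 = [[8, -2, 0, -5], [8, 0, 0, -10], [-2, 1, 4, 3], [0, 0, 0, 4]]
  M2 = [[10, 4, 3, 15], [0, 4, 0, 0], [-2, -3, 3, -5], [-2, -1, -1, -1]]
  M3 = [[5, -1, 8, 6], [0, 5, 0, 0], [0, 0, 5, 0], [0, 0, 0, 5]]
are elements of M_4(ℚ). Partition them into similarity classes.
Characteristic polynomials: χ_{M1} = (x - 4)^4, χ_{M2} = (x - 4)^4, χ_{M3} = (x - 5)^4.

{M1, M2}: invariant factors (x - 4)^2, (x - 4)^2.

{M3}: invariant factors x - 5, x - 5, (x - 5)^2.

Matrices are similar if and only if their invariant-factor lists agree; the partition into similarity classes is {M1, M2}, {M3}.

2 classes: {M1, M2}, {M3}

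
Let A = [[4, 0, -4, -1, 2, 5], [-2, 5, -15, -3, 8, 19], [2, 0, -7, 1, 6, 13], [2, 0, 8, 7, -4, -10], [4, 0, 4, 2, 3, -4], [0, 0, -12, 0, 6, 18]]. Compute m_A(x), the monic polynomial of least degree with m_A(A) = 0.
m_A(x) = (x - 6)^2(x - 5)^3(x - 3)

The characteristic polynomial factors as (x - 6)^2(x - 5)^3(x - 3). The minimal polynomial is ∏(x - λ)^{k_λ} where k_λ is the size of the largest Jordan block at λ.

For λ = 3: rank(A - 3I) = 5, and the largest Jordan block has size 1 (the smallest k with rank((A - 3I)^k) = rank((A - 3I)^(k+1))).
For λ = 5: rank(A - 5I) = 5, and the largest Jordan block has size 3 (the smallest k with rank((A - 5I)^k) = rank((A - 5I)^(k+1))).
For λ = 6: rank(A - 6I) = 5, and the largest Jordan block has size 2 (the smallest k with rank((A - 6I)^k) = rank((A - 6I)^(k+1))).

So m_A(x) = (x - 6)^2(x - 5)^3(x - 3).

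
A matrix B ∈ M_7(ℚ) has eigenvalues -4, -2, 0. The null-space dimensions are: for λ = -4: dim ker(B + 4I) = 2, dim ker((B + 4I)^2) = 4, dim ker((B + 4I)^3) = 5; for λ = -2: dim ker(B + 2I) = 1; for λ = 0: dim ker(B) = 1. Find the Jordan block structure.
λ = -4: successive nullity increments [2, 2, 1] count blocks of size ≥ k; block sizes are [3, 2].
λ = -2: successive nullity increments [1] count blocks of size ≥ k; block sizes are [1].
λ = 0: successive nullity increments [1] count blocks of size ≥ k; block sizes are [1].

Jordan blocks: (-4, 3), (-4, 2), (-2, 1), (0, 1)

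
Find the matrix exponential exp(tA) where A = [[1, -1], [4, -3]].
A has Jordan form J = [[-1, 1], [0, -1]] with A = PJP^{-1}, so e^{tA} = P e^{tJ} P^{-1}.

For a Jordan block J_k(λ), e^{tJ_k(λ)} = e^{λt} · (I + tN + t^2 N^2/2! + ... + t^{k-1} N^{k-1}/(k-1)!) where N is the nilpotent superdiagonal part.

Assembling the blocks and conjugating back gives the entries of e^{tA} as shown above.

e^{tA} = [[(2*t + 1)*e^{-t}, -t*e^{-t}], [4*t*e^{-t}, (1 - 2*t)*e^{-t}]]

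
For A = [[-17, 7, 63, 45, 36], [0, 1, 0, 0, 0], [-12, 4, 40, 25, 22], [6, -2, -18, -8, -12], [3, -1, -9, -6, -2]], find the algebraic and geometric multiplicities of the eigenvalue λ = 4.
The characteristic polynomial is (x - 4)^3(x - 1)^2, so the factor x - 4 appears with exponent 3: the algebraic multiplicity is 3.

rank(A - 4I) = 3, so the eigenspace has dimension 5 - 3 = 2: the geometric multiplicity is 2.

Since 2 < 3, A is not diagonalizable.

algebraic multiplicity 3, geometric multiplicity 2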